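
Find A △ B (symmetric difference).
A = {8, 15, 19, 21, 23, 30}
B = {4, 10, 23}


A △ B = (A \ B) ∪ (B \ A) = elements in exactly one of A or B
A \ B = {8, 15, 19, 21, 30}
B \ A = {4, 10}
A △ B = {4, 8, 10, 15, 19, 21, 30}

A △ B = {4, 8, 10, 15, 19, 21, 30}


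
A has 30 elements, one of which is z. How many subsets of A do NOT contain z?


Subsets of A avoiding z are subsets of A \ {z}, which has 29 elements.
Count = 2^(n-1) = 2^29
= 536870912

Number of subsets avoiding z = 536870912


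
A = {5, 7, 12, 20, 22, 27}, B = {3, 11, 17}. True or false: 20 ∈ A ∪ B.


A = {5, 7, 12, 20, 22, 27}, B = {3, 11, 17}
A ∪ B = all elements in A or B
A ∪ B = {3, 5, 7, 11, 12, 17, 20, 22, 27}
Checking if 20 ∈ A ∪ B
20 is in A ∪ B → True

20 ∈ A ∪ B


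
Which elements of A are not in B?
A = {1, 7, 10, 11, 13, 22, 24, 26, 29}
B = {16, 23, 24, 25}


A \ B = elements in A but not in B
A = {1, 7, 10, 11, 13, 22, 24, 26, 29}
B = {16, 23, 24, 25}
Remove from A any elements in B
A \ B = {1, 7, 10, 11, 13, 22, 26, 29}

A \ B = {1, 7, 10, 11, 13, 22, 26, 29}


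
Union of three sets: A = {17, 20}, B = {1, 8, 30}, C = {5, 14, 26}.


A ∪ B = {1, 8, 17, 20, 30}
(A ∪ B) ∪ C = {1, 5, 8, 14, 17, 20, 26, 30}

A ∪ B ∪ C = {1, 5, 8, 14, 17, 20, 26, 30}


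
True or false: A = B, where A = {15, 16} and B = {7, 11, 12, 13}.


Two sets are equal iff they have exactly the same elements.
A = {15, 16}
B = {7, 11, 12, 13}
Differences: {7, 11, 12, 13, 15, 16}
A ≠ B

No, A ≠ B


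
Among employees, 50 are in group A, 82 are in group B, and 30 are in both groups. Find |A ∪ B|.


|A ∪ B| = |A| + |B| - |A ∩ B|
= 50 + 82 - 30
= 102

|A ∪ B| = 102


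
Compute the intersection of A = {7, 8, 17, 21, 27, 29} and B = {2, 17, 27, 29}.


A ∩ B = elements in both A and B
A = {7, 8, 17, 21, 27, 29}
B = {2, 17, 27, 29}
A ∩ B = {17, 27, 29}

A ∩ B = {17, 27, 29}


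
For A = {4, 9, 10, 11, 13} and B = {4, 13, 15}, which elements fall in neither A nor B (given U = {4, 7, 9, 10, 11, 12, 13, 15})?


A = {4, 9, 10, 11, 13}
B = {4, 13, 15}
Region: in neither A nor B (given U = {4, 7, 9, 10, 11, 12, 13, 15})
Elements: {7, 12}

Elements in neither A nor B (given U = {4, 7, 9, 10, 11, 12, 13, 15}): {7, 12}


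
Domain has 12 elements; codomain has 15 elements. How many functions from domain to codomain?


Each of |A| = 12 inputs maps to any of |B| = 15 outputs.
# functions = |B|^|A| = 15^12
= 129746337890625

Number of functions = 129746337890625


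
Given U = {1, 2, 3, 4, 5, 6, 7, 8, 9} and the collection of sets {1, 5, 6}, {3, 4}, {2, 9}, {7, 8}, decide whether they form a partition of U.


A partition requires: (1) non-empty parts, (2) pairwise disjoint, (3) union = U
Parts: {1, 5, 6}, {3, 4}, {2, 9}, {7, 8}
Union of parts: {1, 2, 3, 4, 5, 6, 7, 8, 9}
U = {1, 2, 3, 4, 5, 6, 7, 8, 9}
All non-empty? True
Pairwise disjoint? True
Covers U? True

Yes, valid partition


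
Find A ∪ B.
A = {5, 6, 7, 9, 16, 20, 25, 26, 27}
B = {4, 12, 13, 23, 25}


A ∪ B = all elements in A or B (or both)
A = {5, 6, 7, 9, 16, 20, 25, 26, 27}
B = {4, 12, 13, 23, 25}
A ∪ B = {4, 5, 6, 7, 9, 12, 13, 16, 20, 23, 25, 26, 27}

A ∪ B = {4, 5, 6, 7, 9, 12, 13, 16, 20, 23, 25, 26, 27}


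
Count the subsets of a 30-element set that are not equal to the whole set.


Total subsets = 2^n = 2^30 = 1073741824
Proper subsets exclude the set itself: 2^n - 1
= 1073741824 - 1
= 1073741823

Number of proper subsets = 1073741823


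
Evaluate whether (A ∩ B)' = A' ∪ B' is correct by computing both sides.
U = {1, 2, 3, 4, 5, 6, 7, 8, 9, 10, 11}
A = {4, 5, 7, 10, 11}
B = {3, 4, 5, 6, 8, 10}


LHS: A ∩ B = {4, 5, 10}
(A ∩ B)' = U \ (A ∩ B) = {1, 2, 3, 6, 7, 8, 9, 11}
A' = {1, 2, 3, 6, 8, 9}, B' = {1, 2, 7, 9, 11}
Claimed RHS: A' ∪ B' = {1, 2, 3, 6, 7, 8, 9, 11}
Identity is VALID: LHS = RHS = {1, 2, 3, 6, 7, 8, 9, 11} ✓

Identity is valid. (A ∩ B)' = A' ∪ B' = {1, 2, 3, 6, 7, 8, 9, 11}


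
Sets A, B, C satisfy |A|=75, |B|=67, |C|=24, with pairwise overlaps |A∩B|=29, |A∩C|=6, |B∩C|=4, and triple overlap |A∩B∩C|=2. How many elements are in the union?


|A∪B∪C| = |A|+|B|+|C| - |A∩B|-|A∩C|-|B∩C| + |A∩B∩C|
= 75+67+24 - 29-6-4 + 2
= 166 - 39 + 2
= 129

|A ∪ B ∪ C| = 129


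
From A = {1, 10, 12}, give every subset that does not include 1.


A subset of A that omits 1 is a subset of A \ {1}, so there are 2^(n-1) = 2^2 = 4 of them.
Subsets excluding 1: ∅, {10}, {12}, {10, 12}

Subsets excluding 1 (4 total): ∅, {10}, {12}, {10, 12}


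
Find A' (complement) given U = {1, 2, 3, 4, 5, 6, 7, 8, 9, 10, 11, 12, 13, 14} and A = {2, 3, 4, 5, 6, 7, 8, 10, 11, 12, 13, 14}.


Aᶜ = U \ A = elements in U but not in A
U = {1, 2, 3, 4, 5, 6, 7, 8, 9, 10, 11, 12, 13, 14}
A = {2, 3, 4, 5, 6, 7, 8, 10, 11, 12, 13, 14}
Aᶜ = {1, 9}

Aᶜ = {1, 9}


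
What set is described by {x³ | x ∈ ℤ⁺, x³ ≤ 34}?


Checking each candidate:
Condition: positive perfect cubes ≤ 34
Result = {1, 8, 27}

{1, 8, 27}


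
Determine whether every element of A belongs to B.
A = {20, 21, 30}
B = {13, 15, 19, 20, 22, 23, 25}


A ⊆ B means every element of A is in B.
Elements in A not in B: {21, 30}
So A ⊄ B.

No, A ⊄ B


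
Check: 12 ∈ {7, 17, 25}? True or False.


A = {7, 17, 25}
Checking if 12 is in A
12 is not in A → False

12 ∉ A


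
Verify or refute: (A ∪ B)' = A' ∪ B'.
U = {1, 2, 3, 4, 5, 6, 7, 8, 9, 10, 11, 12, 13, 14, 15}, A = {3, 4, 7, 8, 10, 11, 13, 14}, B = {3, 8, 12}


LHS: A ∪ B = {3, 4, 7, 8, 10, 11, 12, 13, 14}
(A ∪ B)' = U \ (A ∪ B) = {1, 2, 5, 6, 9, 15}
A' = {1, 2, 5, 6, 9, 12, 15}, B' = {1, 2, 4, 5, 6, 7, 9, 10, 11, 13, 14, 15}
Claimed RHS: A' ∪ B' = {1, 2, 4, 5, 6, 7, 9, 10, 11, 12, 13, 14, 15}
Identity is INVALID: LHS = {1, 2, 5, 6, 9, 15} but the RHS claimed here equals {1, 2, 4, 5, 6, 7, 9, 10, 11, 12, 13, 14, 15}. The correct form is (A ∪ B)' = A' ∩ B'.

Identity is invalid: (A ∪ B)' = {1, 2, 5, 6, 9, 15} but A' ∪ B' = {1, 2, 4, 5, 6, 7, 9, 10, 11, 12, 13, 14, 15}. The correct De Morgan law is (A ∪ B)' = A' ∩ B'.


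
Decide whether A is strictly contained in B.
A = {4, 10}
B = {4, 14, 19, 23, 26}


A ⊂ B requires: A ⊆ B AND A ≠ B.
A ⊆ B? No
A ⊄ B, so A is not a proper subset.

No, A is not a proper subset of B


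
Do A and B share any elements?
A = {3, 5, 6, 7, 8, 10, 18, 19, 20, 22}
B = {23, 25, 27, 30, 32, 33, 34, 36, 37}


Disjoint means A ∩ B = ∅.
A ∩ B = ∅
A ∩ B = ∅, so A and B are disjoint.

No — A and B share no elements (A ∩ B = ∅), so they are disjoint


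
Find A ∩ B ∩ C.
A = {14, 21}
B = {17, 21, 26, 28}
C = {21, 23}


A ∩ B = {21}
(A ∩ B) ∩ C = {21}

A ∩ B ∩ C = {21}


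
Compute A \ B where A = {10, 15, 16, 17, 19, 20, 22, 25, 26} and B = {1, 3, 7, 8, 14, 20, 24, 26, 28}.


A \ B = elements in A but not in B
A = {10, 15, 16, 17, 19, 20, 22, 25, 26}
B = {1, 3, 7, 8, 14, 20, 24, 26, 28}
Remove from A any elements in B
A \ B = {10, 15, 16, 17, 19, 22, 25}

A \ B = {10, 15, 16, 17, 19, 22, 25}


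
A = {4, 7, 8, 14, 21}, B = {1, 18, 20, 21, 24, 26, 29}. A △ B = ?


A △ B = (A \ B) ∪ (B \ A) = elements in exactly one of A or B
A \ B = {4, 7, 8, 14}
B \ A = {1, 18, 20, 24, 26, 29}
A △ B = {1, 4, 7, 8, 14, 18, 20, 24, 26, 29}

A △ B = {1, 4, 7, 8, 14, 18, 20, 24, 26, 29}


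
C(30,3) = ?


C(n,k) = n! / (k!(n-k)!)
C(30,3) = 30! / (3!27!)
= 4060

C(30,3) = 4060


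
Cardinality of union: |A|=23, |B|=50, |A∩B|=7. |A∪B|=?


|A ∪ B| = |A| + |B| - |A ∩ B|
= 23 + 50 - 7
= 66

|A ∪ B| = 66


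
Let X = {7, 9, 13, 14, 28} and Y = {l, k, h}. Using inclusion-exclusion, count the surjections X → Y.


n = |X| = 5, k = |Y| = 3. Surjections via inclusion-exclusion:
S(n,k) = Σ(-1)^i × C(k,i) × (k-i)^n, i=0 to k
i=0: (-1)^0×C(3,0)×3^5 = 243
i=1: (-1)^1×C(3,1)×2^5 = -96
i=2: (-1)^2×C(3,2)×1^5 = 3
i=3: (-1)^3×C(3,3)×0^5 = 0
Total = 150

Number of surjections = 150


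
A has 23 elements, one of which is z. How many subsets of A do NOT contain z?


Subsets of A avoiding z are subsets of A \ {z}, which has 22 elements.
Count = 2^(n-1) = 2^22
= 4194304

Number of subsets avoiding z = 4194304


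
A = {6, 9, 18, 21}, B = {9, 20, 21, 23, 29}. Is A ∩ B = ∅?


Disjoint means A ∩ B = ∅.
A ∩ B = {9, 21}
A ∩ B ≠ ∅, so A and B are NOT disjoint.

No, A and B are not disjoint (A ∩ B = {9, 21})


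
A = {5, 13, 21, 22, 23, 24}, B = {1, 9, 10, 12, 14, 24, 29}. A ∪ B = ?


A ∪ B = all elements in A or B (or both)
A = {5, 13, 21, 22, 23, 24}
B = {1, 9, 10, 12, 14, 24, 29}
A ∪ B = {1, 5, 9, 10, 12, 13, 14, 21, 22, 23, 24, 29}

A ∪ B = {1, 5, 9, 10, 12, 13, 14, 21, 22, 23, 24, 29}


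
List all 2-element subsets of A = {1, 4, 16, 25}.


|A| = 4, so A has C(4,2) = 6 subsets of size 2.
Enumerate by choosing 2 elements from A at a time:
{1, 4}, {1, 16}, {1, 25}, {4, 16}, {4, 25}, {16, 25}

2-element subsets (6 total): {1, 4}, {1, 16}, {1, 25}, {4, 16}, {4, 25}, {16, 25}


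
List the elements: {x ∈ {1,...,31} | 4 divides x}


Checking each candidate:
Condition: multiples of 4 in {1,...,31}
Result = {4, 8, 12, 16, 20, 24, 28}

{4, 8, 12, 16, 20, 24, 28}


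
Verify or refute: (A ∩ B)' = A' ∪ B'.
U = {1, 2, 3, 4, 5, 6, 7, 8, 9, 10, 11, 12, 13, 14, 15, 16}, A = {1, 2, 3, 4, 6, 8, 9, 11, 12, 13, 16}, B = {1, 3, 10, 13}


LHS: A ∩ B = {1, 3, 13}
(A ∩ B)' = U \ (A ∩ B) = {2, 4, 5, 6, 7, 8, 9, 10, 11, 12, 14, 15, 16}
A' = {5, 7, 10, 14, 15}, B' = {2, 4, 5, 6, 7, 8, 9, 11, 12, 14, 15, 16}
Claimed RHS: A' ∪ B' = {2, 4, 5, 6, 7, 8, 9, 10, 11, 12, 14, 15, 16}
Identity is VALID: LHS = RHS = {2, 4, 5, 6, 7, 8, 9, 10, 11, 12, 14, 15, 16} ✓

Identity is valid. (A ∩ B)' = A' ∪ B' = {2, 4, 5, 6, 7, 8, 9, 10, 11, 12, 14, 15, 16}


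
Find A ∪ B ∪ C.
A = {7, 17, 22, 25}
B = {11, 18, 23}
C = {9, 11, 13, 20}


A ∪ B = {7, 11, 17, 18, 22, 23, 25}
(A ∪ B) ∪ C = {7, 9, 11, 13, 17, 18, 20, 22, 23, 25}

A ∪ B ∪ C = {7, 9, 11, 13, 17, 18, 20, 22, 23, 25}


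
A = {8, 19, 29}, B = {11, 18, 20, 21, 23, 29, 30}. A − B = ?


A \ B = elements in A but not in B
A = {8, 19, 29}
B = {11, 18, 20, 21, 23, 29, 30}
Remove from A any elements in B
A \ B = {8, 19}

A \ B = {8, 19}


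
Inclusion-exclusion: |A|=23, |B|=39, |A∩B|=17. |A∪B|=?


|A ∪ B| = |A| + |B| - |A ∩ B|
= 23 + 39 - 17
= 45

|A ∪ B| = 45


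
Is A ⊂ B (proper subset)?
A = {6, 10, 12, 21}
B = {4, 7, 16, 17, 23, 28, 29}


A ⊂ B requires: A ⊆ B AND A ≠ B.
A ⊆ B? No
A ⊄ B, so A is not a proper subset.

No, A is not a proper subset of B


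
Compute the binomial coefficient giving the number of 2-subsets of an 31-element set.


C(n,k) = n! / (k!(n-k)!)
C(31,2) = 31! / (2!29!)
= 465

C(31,2) = 465


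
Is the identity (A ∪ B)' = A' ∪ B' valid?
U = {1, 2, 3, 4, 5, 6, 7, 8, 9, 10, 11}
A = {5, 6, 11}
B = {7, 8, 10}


LHS: A ∪ B = {5, 6, 7, 8, 10, 11}
(A ∪ B)' = U \ (A ∪ B) = {1, 2, 3, 4, 9}
A' = {1, 2, 3, 4, 7, 8, 9, 10}, B' = {1, 2, 3, 4, 5, 6, 9, 11}
Claimed RHS: A' ∪ B' = {1, 2, 3, 4, 5, 6, 7, 8, 9, 10, 11}
Identity is INVALID: LHS = {1, 2, 3, 4, 9} but the RHS claimed here equals {1, 2, 3, 4, 5, 6, 7, 8, 9, 10, 11}. The correct form is (A ∪ B)' = A' ∩ B'.

Identity is invalid: (A ∪ B)' = {1, 2, 3, 4, 9} but A' ∪ B' = {1, 2, 3, 4, 5, 6, 7, 8, 9, 10, 11}. The correct De Morgan law is (A ∪ B)' = A' ∩ B'.


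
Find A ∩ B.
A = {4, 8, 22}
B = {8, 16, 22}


A ∩ B = elements in both A and B
A = {4, 8, 22}
B = {8, 16, 22}
A ∩ B = {8, 22}

A ∩ B = {8, 22}


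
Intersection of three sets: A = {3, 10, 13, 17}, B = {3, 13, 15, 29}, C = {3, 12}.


A ∩ B = {3, 13}
(A ∩ B) ∩ C = {3}

A ∩ B ∩ C = {3}


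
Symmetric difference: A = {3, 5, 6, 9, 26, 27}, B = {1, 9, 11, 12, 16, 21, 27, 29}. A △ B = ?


A △ B = (A \ B) ∪ (B \ A) = elements in exactly one of A or B
A \ B = {3, 5, 6, 26}
B \ A = {1, 11, 12, 16, 21, 29}
A △ B = {1, 3, 5, 6, 11, 12, 16, 21, 26, 29}

A △ B = {1, 3, 5, 6, 11, 12, 16, 21, 26, 29}


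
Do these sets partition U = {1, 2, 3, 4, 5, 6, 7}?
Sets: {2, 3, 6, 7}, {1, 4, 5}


A partition requires: (1) non-empty parts, (2) pairwise disjoint, (3) union = U
Parts: {2, 3, 6, 7}, {1, 4, 5}
Union of parts: {1, 2, 3, 4, 5, 6, 7}
U = {1, 2, 3, 4, 5, 6, 7}
All non-empty? True
Pairwise disjoint? True
Covers U? True

Yes, valid partition


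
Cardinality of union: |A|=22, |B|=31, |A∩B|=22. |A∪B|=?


|A ∪ B| = |A| + |B| - |A ∩ B|
= 22 + 31 - 22
= 31

|A ∪ B| = 31


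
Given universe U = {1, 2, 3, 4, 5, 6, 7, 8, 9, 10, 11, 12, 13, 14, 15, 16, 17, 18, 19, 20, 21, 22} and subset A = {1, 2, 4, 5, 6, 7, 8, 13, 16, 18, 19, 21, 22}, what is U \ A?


Aᶜ = U \ A = elements in U but not in A
U = {1, 2, 3, 4, 5, 6, 7, 8, 9, 10, 11, 12, 13, 14, 15, 16, 17, 18, 19, 20, 21, 22}
A = {1, 2, 4, 5, 6, 7, 8, 13, 16, 18, 19, 21, 22}
Aᶜ = {3, 9, 10, 11, 12, 14, 15, 17, 20}

Aᶜ = {3, 9, 10, 11, 12, 14, 15, 17, 20}


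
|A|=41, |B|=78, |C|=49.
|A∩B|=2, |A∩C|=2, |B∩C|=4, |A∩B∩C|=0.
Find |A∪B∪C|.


|A∪B∪C| = |A|+|B|+|C| - |A∩B|-|A∩C|-|B∩C| + |A∩B∩C|
= 41+78+49 - 2-2-4 + 0
= 168 - 8 + 0
= 160

|A ∪ B ∪ C| = 160


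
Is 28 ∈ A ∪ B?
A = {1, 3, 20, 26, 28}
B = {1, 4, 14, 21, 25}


A = {1, 3, 20, 26, 28}, B = {1, 4, 14, 21, 25}
A ∪ B = all elements in A or B
A ∪ B = {1, 3, 4, 14, 20, 21, 25, 26, 28}
Checking if 28 ∈ A ∪ B
28 is in A ∪ B → True

28 ∈ A ∪ B


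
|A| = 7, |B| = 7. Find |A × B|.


|A × B| = |A| × |B|
= 7 × 7
= 49

|A × B| = 49


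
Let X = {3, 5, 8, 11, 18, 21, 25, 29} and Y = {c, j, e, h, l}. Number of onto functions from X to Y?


n = |X| = 8, k = |Y| = 5. Surjections via inclusion-exclusion:
S(n,k) = Σ(-1)^i × C(k,i) × (k-i)^n, i=0 to k
i=0: (-1)^0×C(5,0)×5^8 = 390625
i=1: (-1)^1×C(5,1)×4^8 = -327680
i=2: (-1)^2×C(5,2)×3^8 = 65610
i=3: (-1)^3×C(5,3)×2^8 = -2560
i=4: (-1)^4×C(5,4)×1^8 = 5
i=5: (-1)^5×C(5,5)×0^8 = 0
Total = 126000

Number of surjections = 126000


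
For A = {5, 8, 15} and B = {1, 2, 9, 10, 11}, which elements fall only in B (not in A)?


A = {5, 8, 15}
B = {1, 2, 9, 10, 11}
Region: only in B (not in A)
Elements: {1, 2, 9, 10, 11}

Elements only in B (not in A): {1, 2, 9, 10, 11}


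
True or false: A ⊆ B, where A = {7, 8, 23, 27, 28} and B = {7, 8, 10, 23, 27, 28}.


A ⊆ B means every element of A is in B.
All elements of A are in B.
So A ⊆ B.

Yes, A ⊆ B


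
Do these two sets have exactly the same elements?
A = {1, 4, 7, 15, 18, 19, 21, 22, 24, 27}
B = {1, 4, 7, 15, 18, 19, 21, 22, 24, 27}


Two sets are equal iff they have exactly the same elements.
A = {1, 4, 7, 15, 18, 19, 21, 22, 24, 27}
B = {1, 4, 7, 15, 18, 19, 21, 22, 24, 27}
Same elements → A = B

Yes, A = B


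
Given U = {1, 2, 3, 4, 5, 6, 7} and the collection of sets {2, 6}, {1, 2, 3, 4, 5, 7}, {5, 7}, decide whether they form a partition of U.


A partition requires: (1) non-empty parts, (2) pairwise disjoint, (3) union = U
Parts: {2, 6}, {1, 2, 3, 4, 5, 7}, {5, 7}
Union of parts: {1, 2, 3, 4, 5, 6, 7}
U = {1, 2, 3, 4, 5, 6, 7}
All non-empty? True
Pairwise disjoint? False
Covers U? True

No, not a valid partition


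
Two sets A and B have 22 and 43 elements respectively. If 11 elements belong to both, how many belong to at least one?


|A ∪ B| = |A| + |B| - |A ∩ B|
= 22 + 43 - 11
= 54

|A ∪ B| = 54


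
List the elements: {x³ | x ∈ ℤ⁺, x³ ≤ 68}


Checking each candidate:
Condition: positive perfect cubes ≤ 68
Result = {1, 8, 27, 64}

{1, 8, 27, 64}


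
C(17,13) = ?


C(n,k) = n! / (k!(n-k)!)
C(17,13) = 17! / (13!4!)
= 2380

C(17,13) = 2380


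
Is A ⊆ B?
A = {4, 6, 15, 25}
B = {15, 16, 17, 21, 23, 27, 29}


A ⊆ B means every element of A is in B.
Elements in A not in B: {4, 6, 25}
So A ⊄ B.

No, A ⊄ B


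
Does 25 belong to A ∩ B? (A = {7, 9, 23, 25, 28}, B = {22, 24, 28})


A = {7, 9, 23, 25, 28}, B = {22, 24, 28}
A ∩ B = elements in both A and B
A ∩ B = {28}
Checking if 25 ∈ A ∩ B
25 is not in A ∩ B → False

25 ∉ A ∩ B


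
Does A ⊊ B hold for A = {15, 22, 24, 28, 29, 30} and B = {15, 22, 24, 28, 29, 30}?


A ⊂ B requires: A ⊆ B AND A ≠ B.
A ⊆ B? Yes
A = B? Yes
A = B, so A is not a PROPER subset.

No, A is not a proper subset of B


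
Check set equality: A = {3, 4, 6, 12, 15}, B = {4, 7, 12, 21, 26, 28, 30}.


Two sets are equal iff they have exactly the same elements.
A = {3, 4, 6, 12, 15}
B = {4, 7, 12, 21, 26, 28, 30}
Differences: {3, 6, 7, 15, 21, 26, 28, 30}
A ≠ B

No, A ≠ B


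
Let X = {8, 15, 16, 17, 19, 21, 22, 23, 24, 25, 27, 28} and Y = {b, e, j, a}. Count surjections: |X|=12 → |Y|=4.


n = |X| = 12, k = |Y| = 4. Surjections via inclusion-exclusion:
S(n,k) = Σ(-1)^i × C(k,i) × (k-i)^n, i=0 to k
i=0: (-1)^0×C(4,0)×4^12 = 16777216
i=1: (-1)^1×C(4,1)×3^12 = -2125764
i=2: (-1)^2×C(4,2)×2^12 = 24576
i=3: (-1)^3×C(4,3)×1^12 = -4
i=4: (-1)^4×C(4,4)×0^12 = 0
Total = 14676024

Number of surjections = 14676024


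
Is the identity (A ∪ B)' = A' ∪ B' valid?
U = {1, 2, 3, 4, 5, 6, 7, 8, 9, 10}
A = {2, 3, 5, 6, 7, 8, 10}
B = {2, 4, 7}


LHS: A ∪ B = {2, 3, 4, 5, 6, 7, 8, 10}
(A ∪ B)' = U \ (A ∪ B) = {1, 9}
A' = {1, 4, 9}, B' = {1, 3, 5, 6, 8, 9, 10}
Claimed RHS: A' ∪ B' = {1, 3, 4, 5, 6, 8, 9, 10}
Identity is INVALID: LHS = {1, 9} but the RHS claimed here equals {1, 3, 4, 5, 6, 8, 9, 10}. The correct form is (A ∪ B)' = A' ∩ B'.

Identity is invalid: (A ∪ B)' = {1, 9} but A' ∪ B' = {1, 3, 4, 5, 6, 8, 9, 10}. The correct De Morgan law is (A ∪ B)' = A' ∩ B'.


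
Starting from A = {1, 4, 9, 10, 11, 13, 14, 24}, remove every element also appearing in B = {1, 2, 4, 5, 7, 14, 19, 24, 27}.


A \ B = elements in A but not in B
A = {1, 4, 9, 10, 11, 13, 14, 24}
B = {1, 2, 4, 5, 7, 14, 19, 24, 27}
Remove from A any elements in B
A \ B = {9, 10, 11, 13}

A \ B = {9, 10, 11, 13}


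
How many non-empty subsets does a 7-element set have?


Total subsets = 2^n = 2^7 = 128
Non-empty subsets exclude the empty set: 2^n - 1
= 128 - 1
= 127

Number of non-empty subsets = 127


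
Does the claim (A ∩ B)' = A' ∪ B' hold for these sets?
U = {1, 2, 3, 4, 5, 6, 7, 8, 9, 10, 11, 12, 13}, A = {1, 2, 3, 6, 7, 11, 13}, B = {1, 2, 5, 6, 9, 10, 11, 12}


LHS: A ∩ B = {1, 2, 6, 11}
(A ∩ B)' = U \ (A ∩ B) = {3, 4, 5, 7, 8, 9, 10, 12, 13}
A' = {4, 5, 8, 9, 10, 12}, B' = {3, 4, 7, 8, 13}
Claimed RHS: A' ∪ B' = {3, 4, 5, 7, 8, 9, 10, 12, 13}
Identity is VALID: LHS = RHS = {3, 4, 5, 7, 8, 9, 10, 12, 13} ✓

Identity is valid. (A ∩ B)' = A' ∪ B' = {3, 4, 5, 7, 8, 9, 10, 12, 13}


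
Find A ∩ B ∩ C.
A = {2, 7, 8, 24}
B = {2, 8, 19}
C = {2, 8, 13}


A ∩ B = {2, 8}
(A ∩ B) ∩ C = {2, 8}

A ∩ B ∩ C = {2, 8}


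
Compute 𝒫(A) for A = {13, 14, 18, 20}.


|A| = 4, so |P(A)| = 2^4 = 16
Enumerate subsets by cardinality (0 to 4):
∅, {13}, {14}, {18}, {20}, {13, 14}, {13, 18}, {13, 20}, {14, 18}, {14, 20}, {18, 20}, {13, 14, 18}, {13, 14, 20}, {13, 18, 20}, {14, 18, 20}, {13, 14, 18, 20}

P(A) has 16 subsets: ∅, {13}, {14}, {18}, {20}, {13, 14}, {13, 18}, {13, 20}, {14, 18}, {14, 20}, {18, 20}, {13, 14, 18}, {13, 14, 20}, {13, 18, 20}, {14, 18, 20}, {13, 14, 18, 20}


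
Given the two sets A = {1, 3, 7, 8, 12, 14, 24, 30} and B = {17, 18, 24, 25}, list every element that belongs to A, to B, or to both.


A ∪ B = all elements in A or B (or both)
A = {1, 3, 7, 8, 12, 14, 24, 30}
B = {17, 18, 24, 25}
A ∪ B = {1, 3, 7, 8, 12, 14, 17, 18, 24, 25, 30}

A ∪ B = {1, 3, 7, 8, 12, 14, 17, 18, 24, 25, 30}


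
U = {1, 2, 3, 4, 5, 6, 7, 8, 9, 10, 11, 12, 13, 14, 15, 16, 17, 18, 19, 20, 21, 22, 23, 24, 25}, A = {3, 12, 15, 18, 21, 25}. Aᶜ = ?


Aᶜ = U \ A = elements in U but not in A
U = {1, 2, 3, 4, 5, 6, 7, 8, 9, 10, 11, 12, 13, 14, 15, 16, 17, 18, 19, 20, 21, 22, 23, 24, 25}
A = {3, 12, 15, 18, 21, 25}
Aᶜ = {1, 2, 4, 5, 6, 7, 8, 9, 10, 11, 13, 14, 16, 17, 19, 20, 22, 23, 24}

Aᶜ = {1, 2, 4, 5, 6, 7, 8, 9, 10, 11, 13, 14, 16, 17, 19, 20, 22, 23, 24}


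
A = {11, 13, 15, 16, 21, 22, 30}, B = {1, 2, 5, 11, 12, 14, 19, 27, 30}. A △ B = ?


A △ B = (A \ B) ∪ (B \ A) = elements in exactly one of A or B
A \ B = {13, 15, 16, 21, 22}
B \ A = {1, 2, 5, 12, 14, 19, 27}
A △ B = {1, 2, 5, 12, 13, 14, 15, 16, 19, 21, 22, 27}

A △ B = {1, 2, 5, 12, 13, 14, 15, 16, 19, 21, 22, 27}


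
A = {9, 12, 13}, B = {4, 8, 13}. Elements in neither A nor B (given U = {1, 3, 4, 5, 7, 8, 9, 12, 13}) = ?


A = {9, 12, 13}
B = {4, 8, 13}
Region: in neither A nor B (given U = {1, 3, 4, 5, 7, 8, 9, 12, 13})
Elements: {1, 3, 5, 7}

Elements in neither A nor B (given U = {1, 3, 4, 5, 7, 8, 9, 12, 13}): {1, 3, 5, 7}


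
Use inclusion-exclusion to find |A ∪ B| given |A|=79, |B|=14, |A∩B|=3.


|A ∪ B| = |A| + |B| - |A ∩ B|
= 79 + 14 - 3
= 90

|A ∪ B| = 90


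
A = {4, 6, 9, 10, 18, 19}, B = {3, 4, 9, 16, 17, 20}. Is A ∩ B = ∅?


Disjoint means A ∩ B = ∅.
A ∩ B = {4, 9}
A ∩ B ≠ ∅, so A and B are NOT disjoint.

No, A and B are not disjoint (A ∩ B = {4, 9})


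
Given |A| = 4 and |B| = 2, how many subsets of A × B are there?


A relation from A to B is any subset of A × B.
|A × B| = 4 × 2 = 8
# relations = 2^|A × B| = 2^8 = 256

Number of relations = 256


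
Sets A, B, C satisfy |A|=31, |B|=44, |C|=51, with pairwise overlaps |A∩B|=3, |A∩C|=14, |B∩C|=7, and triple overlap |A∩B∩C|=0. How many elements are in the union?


|A∪B∪C| = |A|+|B|+|C| - |A∩B|-|A∩C|-|B∩C| + |A∩B∩C|
= 31+44+51 - 3-14-7 + 0
= 126 - 24 + 0
= 102

|A ∪ B ∪ C| = 102


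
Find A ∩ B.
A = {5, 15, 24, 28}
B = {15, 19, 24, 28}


A ∩ B = elements in both A and B
A = {5, 15, 24, 28}
B = {15, 19, 24, 28}
A ∩ B = {15, 24, 28}

A ∩ B = {15, 24, 28}


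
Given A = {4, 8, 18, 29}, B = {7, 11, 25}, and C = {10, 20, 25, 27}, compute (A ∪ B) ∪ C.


A ∪ B = {4, 7, 8, 11, 18, 25, 29}
(A ∪ B) ∪ C = {4, 7, 8, 10, 11, 18, 20, 25, 27, 29}

A ∪ B ∪ C = {4, 7, 8, 10, 11, 18, 20, 25, 27, 29}


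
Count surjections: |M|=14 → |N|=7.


n = |M| = 14, k = |N| = 7. Surjections via inclusion-exclusion:
S(n,k) = Σ(-1)^i × C(k,i) × (k-i)^n, i=0 to k
i=0: (-1)^0×C(7,0)×7^14 = 678223072849
i=1: (-1)^1×C(7,1)×6^14 = -548549148672
i=2: (-1)^2×C(7,2)×5^14 = 128173828125
i=3: (-1)^3×C(7,3)×4^14 = -9395240960
i=4: (-1)^4×C(7,4)×3^14 = 167403915
i=5: (-1)^5×C(7,5)×2^14 = -344064
i=6: (-1)^6×C(7,6)×1^14 = 7
i=7: (-1)^7×C(7,7)×0^14 = 0
Total = 248619571200

Number of surjections = 248619571200


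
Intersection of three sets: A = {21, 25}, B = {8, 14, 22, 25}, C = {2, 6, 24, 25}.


A ∩ B = {25}
(A ∩ B) ∩ C = {25}

A ∩ B ∩ C = {25}


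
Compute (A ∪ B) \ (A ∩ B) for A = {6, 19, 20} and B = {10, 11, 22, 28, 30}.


A △ B = (A \ B) ∪ (B \ A) = elements in exactly one of A or B
A \ B = {6, 19, 20}
B \ A = {10, 11, 22, 28, 30}
A △ B = {6, 10, 11, 19, 20, 22, 28, 30}

A △ B = {6, 10, 11, 19, 20, 22, 28, 30}


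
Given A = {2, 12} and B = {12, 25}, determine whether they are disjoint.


Disjoint means A ∩ B = ∅.
A ∩ B = {12}
A ∩ B ≠ ∅, so A and B are NOT disjoint.

No, A and B are not disjoint (A ∩ B = {12})


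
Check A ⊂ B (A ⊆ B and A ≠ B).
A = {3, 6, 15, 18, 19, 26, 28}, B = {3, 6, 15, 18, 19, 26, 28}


A ⊂ B requires: A ⊆ B AND A ≠ B.
A ⊆ B? Yes
A = B? Yes
A = B, so A is not a PROPER subset.

No, A is not a proper subset of B


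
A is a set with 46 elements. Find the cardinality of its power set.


Number of subsets = 2^n
= 2^46
= 70368744177664

|P(A)| = 70368744177664


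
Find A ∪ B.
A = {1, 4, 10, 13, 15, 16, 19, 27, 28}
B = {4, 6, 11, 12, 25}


A ∪ B = all elements in A or B (or both)
A = {1, 4, 10, 13, 15, 16, 19, 27, 28}
B = {4, 6, 11, 12, 25}
A ∪ B = {1, 4, 6, 10, 11, 12, 13, 15, 16, 19, 25, 27, 28}

A ∪ B = {1, 4, 6, 10, 11, 12, 13, 15, 16, 19, 25, 27, 28}


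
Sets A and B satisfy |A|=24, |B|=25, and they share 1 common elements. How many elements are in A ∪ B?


|A ∪ B| = |A| + |B| - |A ∩ B|
= 24 + 25 - 1
= 48

|A ∪ B| = 48


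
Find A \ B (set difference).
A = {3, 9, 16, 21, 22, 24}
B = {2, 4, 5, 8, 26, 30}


A \ B = elements in A but not in B
A = {3, 9, 16, 21, 22, 24}
B = {2, 4, 5, 8, 26, 30}
Remove from A any elements in B
A \ B = {3, 9, 16, 21, 22, 24}

A \ B = {3, 9, 16, 21, 22, 24}


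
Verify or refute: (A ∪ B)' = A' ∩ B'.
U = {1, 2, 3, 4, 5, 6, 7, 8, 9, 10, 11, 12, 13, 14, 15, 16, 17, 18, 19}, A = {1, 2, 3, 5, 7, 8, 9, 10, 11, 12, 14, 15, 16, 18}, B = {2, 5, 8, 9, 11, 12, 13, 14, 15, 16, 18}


LHS: A ∪ B = {1, 2, 3, 5, 7, 8, 9, 10, 11, 12, 13, 14, 15, 16, 18}
(A ∪ B)' = U \ (A ∪ B) = {4, 6, 17, 19}
A' = {4, 6, 13, 17, 19}, B' = {1, 3, 4, 6, 7, 10, 17, 19}
Claimed RHS: A' ∩ B' = {4, 6, 17, 19}
Identity is VALID: LHS = RHS = {4, 6, 17, 19} ✓

Identity is valid. (A ∪ B)' = A' ∩ B' = {4, 6, 17, 19}


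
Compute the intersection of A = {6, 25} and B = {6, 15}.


A ∩ B = elements in both A and B
A = {6, 25}
B = {6, 15}
A ∩ B = {6}

A ∩ B = {6}


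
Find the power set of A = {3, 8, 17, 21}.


|A| = 4, so |P(A)| = 2^4 = 16
Enumerate subsets by cardinality (0 to 4):
∅, {3}, {8}, {17}, {21}, {3, 8}, {3, 17}, {3, 21}, {8, 17}, {8, 21}, {17, 21}, {3, 8, 17}, {3, 8, 21}, {3, 17, 21}, {8, 17, 21}, {3, 8, 17, 21}

P(A) has 16 subsets: ∅, {3}, {8}, {17}, {21}, {3, 8}, {3, 17}, {3, 21}, {8, 17}, {8, 21}, {17, 21}, {3, 8, 17}, {3, 8, 21}, {3, 17, 21}, {8, 17, 21}, {3, 8, 17, 21}


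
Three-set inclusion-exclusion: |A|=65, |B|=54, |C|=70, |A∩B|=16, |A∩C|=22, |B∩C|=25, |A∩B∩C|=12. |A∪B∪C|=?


|A∪B∪C| = |A|+|B|+|C| - |A∩B|-|A∩C|-|B∩C| + |A∩B∩C|
= 65+54+70 - 16-22-25 + 12
= 189 - 63 + 12
= 138

|A ∪ B ∪ C| = 138


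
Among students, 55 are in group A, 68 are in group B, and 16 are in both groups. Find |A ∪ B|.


|A ∪ B| = |A| + |B| - |A ∩ B|
= 55 + 68 - 16
= 107

|A ∪ B| = 107


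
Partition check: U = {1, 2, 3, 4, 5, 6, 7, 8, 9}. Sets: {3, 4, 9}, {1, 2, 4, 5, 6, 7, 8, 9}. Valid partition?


A partition requires: (1) non-empty parts, (2) pairwise disjoint, (3) union = U
Parts: {3, 4, 9}, {1, 2, 4, 5, 6, 7, 8, 9}
Union of parts: {1, 2, 3, 4, 5, 6, 7, 8, 9}
U = {1, 2, 3, 4, 5, 6, 7, 8, 9}
All non-empty? True
Pairwise disjoint? False
Covers U? True

No, not a valid partition


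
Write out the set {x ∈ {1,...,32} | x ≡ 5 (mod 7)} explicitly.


Checking each candidate:
Condition: x in {1,...,32} with x ≡ 5 (mod 7)
Result = {5, 12, 19, 26}

{5, 12, 19, 26}


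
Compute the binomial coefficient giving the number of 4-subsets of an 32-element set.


C(n,k) = n! / (k!(n-k)!)
C(32,4) = 32! / (4!28!)
= 35960

C(32,4) = 35960


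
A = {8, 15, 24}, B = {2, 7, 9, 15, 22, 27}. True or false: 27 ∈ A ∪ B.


A = {8, 15, 24}, B = {2, 7, 9, 15, 22, 27}
A ∪ B = all elements in A or B
A ∪ B = {2, 7, 8, 9, 15, 22, 24, 27}
Checking if 27 ∈ A ∪ B
27 is in A ∪ B → True

27 ∈ A ∪ B


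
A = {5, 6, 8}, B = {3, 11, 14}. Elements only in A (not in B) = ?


A = {5, 6, 8}
B = {3, 11, 14}
Region: only in A (not in B)
Elements: {5, 6, 8}

Elements only in A (not in B): {5, 6, 8}


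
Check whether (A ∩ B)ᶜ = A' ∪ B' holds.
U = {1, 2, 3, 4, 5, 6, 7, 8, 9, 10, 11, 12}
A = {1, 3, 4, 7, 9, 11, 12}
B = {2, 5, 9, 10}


LHS: A ∩ B = {9}
(A ∩ B)' = U \ (A ∩ B) = {1, 2, 3, 4, 5, 6, 7, 8, 10, 11, 12}
A' = {2, 5, 6, 8, 10}, B' = {1, 3, 4, 6, 7, 8, 11, 12}
Claimed RHS: A' ∪ B' = {1, 2, 3, 4, 5, 6, 7, 8, 10, 11, 12}
Identity is VALID: LHS = RHS = {1, 2, 3, 4, 5, 6, 7, 8, 10, 11, 12} ✓

Identity is valid. (A ∩ B)' = A' ∪ B' = {1, 2, 3, 4, 5, 6, 7, 8, 10, 11, 12}


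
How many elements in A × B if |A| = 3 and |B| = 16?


|A × B| = |A| × |B|
= 3 × 16
= 48

|A × B| = 48


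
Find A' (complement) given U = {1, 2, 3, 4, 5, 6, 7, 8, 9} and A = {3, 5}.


Aᶜ = U \ A = elements in U but not in A
U = {1, 2, 3, 4, 5, 6, 7, 8, 9}
A = {3, 5}
Aᶜ = {1, 2, 4, 6, 7, 8, 9}

Aᶜ = {1, 2, 4, 6, 7, 8, 9}


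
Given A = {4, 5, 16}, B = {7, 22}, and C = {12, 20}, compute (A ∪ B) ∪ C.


A ∪ B = {4, 5, 7, 16, 22}
(A ∪ B) ∪ C = {4, 5, 7, 12, 16, 20, 22}

A ∪ B ∪ C = {4, 5, 7, 12, 16, 20, 22}


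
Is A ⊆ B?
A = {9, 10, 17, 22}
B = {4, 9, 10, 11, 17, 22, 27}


A ⊆ B means every element of A is in B.
All elements of A are in B.
So A ⊆ B.

Yes, A ⊆ B


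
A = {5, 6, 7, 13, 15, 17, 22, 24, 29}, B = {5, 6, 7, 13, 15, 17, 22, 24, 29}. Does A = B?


Two sets are equal iff they have exactly the same elements.
A = {5, 6, 7, 13, 15, 17, 22, 24, 29}
B = {5, 6, 7, 13, 15, 17, 22, 24, 29}
Same elements → A = B

Yes, A = B


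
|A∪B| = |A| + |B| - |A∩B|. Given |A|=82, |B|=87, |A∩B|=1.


|A ∪ B| = |A| + |B| - |A ∩ B|
= 82 + 87 - 1
= 168

|A ∪ B| = 168


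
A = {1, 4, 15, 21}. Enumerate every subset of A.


|A| = 4, so |P(A)| = 2^4 = 16
Enumerate subsets by cardinality (0 to 4):
∅, {1}, {4}, {15}, {21}, {1, 4}, {1, 15}, {1, 21}, {4, 15}, {4, 21}, {15, 21}, {1, 4, 15}, {1, 4, 21}, {1, 15, 21}, {4, 15, 21}, {1, 4, 15, 21}

P(A) has 16 subsets: ∅, {1}, {4}, {15}, {21}, {1, 4}, {1, 15}, {1, 21}, {4, 15}, {4, 21}, {15, 21}, {1, 4, 15}, {1, 4, 21}, {1, 15, 21}, {4, 15, 21}, {1, 4, 15, 21}


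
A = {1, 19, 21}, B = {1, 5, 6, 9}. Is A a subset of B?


A ⊆ B means every element of A is in B.
Elements in A not in B: {19, 21}
So A ⊄ B.

No, A ⊄ B


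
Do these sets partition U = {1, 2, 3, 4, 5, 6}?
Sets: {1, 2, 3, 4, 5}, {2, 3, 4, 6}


A partition requires: (1) non-empty parts, (2) pairwise disjoint, (3) union = U
Parts: {1, 2, 3, 4, 5}, {2, 3, 4, 6}
Union of parts: {1, 2, 3, 4, 5, 6}
U = {1, 2, 3, 4, 5, 6}
All non-empty? True
Pairwise disjoint? False
Covers U? True

No, not a valid partition


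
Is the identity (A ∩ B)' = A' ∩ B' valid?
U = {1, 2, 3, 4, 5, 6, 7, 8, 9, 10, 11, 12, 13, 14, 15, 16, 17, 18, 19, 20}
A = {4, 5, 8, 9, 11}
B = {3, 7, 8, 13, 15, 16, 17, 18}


LHS: A ∩ B = {8}
(A ∩ B)' = U \ (A ∩ B) = {1, 2, 3, 4, 5, 6, 7, 9, 10, 11, 12, 13, 14, 15, 16, 17, 18, 19, 20}
A' = {1, 2, 3, 6, 7, 10, 12, 13, 14, 15, 16, 17, 18, 19, 20}, B' = {1, 2, 4, 5, 6, 9, 10, 11, 12, 14, 19, 20}
Claimed RHS: A' ∩ B' = {1, 2, 6, 10, 12, 14, 19, 20}
Identity is INVALID: LHS = {1, 2, 3, 4, 5, 6, 7, 9, 10, 11, 12, 13, 14, 15, 16, 17, 18, 19, 20} but the RHS claimed here equals {1, 2, 6, 10, 12, 14, 19, 20}. The correct form is (A ∩ B)' = A' ∪ B'.

Identity is invalid: (A ∩ B)' = {1, 2, 3, 4, 5, 6, 7, 9, 10, 11, 12, 13, 14, 15, 16, 17, 18, 19, 20} but A' ∩ B' = {1, 2, 6, 10, 12, 14, 19, 20}. The correct De Morgan law is (A ∩ B)' = A' ∪ B'.


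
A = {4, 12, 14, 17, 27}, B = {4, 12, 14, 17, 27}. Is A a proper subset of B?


A ⊂ B requires: A ⊆ B AND A ≠ B.
A ⊆ B? Yes
A = B? Yes
A = B, so A is not a PROPER subset.

No, A is not a proper subset of B


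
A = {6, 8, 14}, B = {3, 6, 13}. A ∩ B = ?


A ∩ B = elements in both A and B
A = {6, 8, 14}
B = {3, 6, 13}
A ∩ B = {6}

A ∩ B = {6}


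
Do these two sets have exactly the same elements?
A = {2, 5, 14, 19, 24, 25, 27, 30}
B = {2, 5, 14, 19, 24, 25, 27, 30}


Two sets are equal iff they have exactly the same elements.
A = {2, 5, 14, 19, 24, 25, 27, 30}
B = {2, 5, 14, 19, 24, 25, 27, 30}
Same elements → A = B

Yes, A = B


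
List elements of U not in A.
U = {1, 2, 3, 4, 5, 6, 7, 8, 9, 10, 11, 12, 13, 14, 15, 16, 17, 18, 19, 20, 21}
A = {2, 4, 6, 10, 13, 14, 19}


Aᶜ = U \ A = elements in U but not in A
U = {1, 2, 3, 4, 5, 6, 7, 8, 9, 10, 11, 12, 13, 14, 15, 16, 17, 18, 19, 20, 21}
A = {2, 4, 6, 10, 13, 14, 19}
Aᶜ = {1, 3, 5, 7, 8, 9, 11, 12, 15, 16, 17, 18, 20, 21}

Aᶜ = {1, 3, 5, 7, 8, 9, 11, 12, 15, 16, 17, 18, 20, 21}


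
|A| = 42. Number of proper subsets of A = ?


Total subsets = 2^n = 2^42 = 4398046511104
Proper subsets exclude the set itself: 2^n - 1
= 4398046511104 - 1
= 4398046511103

Number of proper subsets = 4398046511103


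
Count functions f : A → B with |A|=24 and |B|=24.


Each of |A| = 24 inputs maps to any of |B| = 24 outputs.
# functions = |B|^|A| = 24^24
= 1333735776850284124449081472843776

Number of functions = 1333735776850284124449081472843776


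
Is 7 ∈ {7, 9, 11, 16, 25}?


A = {7, 9, 11, 16, 25}
Checking if 7 is in A
7 is in A → True

7 ∈ A


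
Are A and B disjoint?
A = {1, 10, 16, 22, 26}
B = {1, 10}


Disjoint means A ∩ B = ∅.
A ∩ B = {1, 10}
A ∩ B ≠ ∅, so A and B are NOT disjoint.

No, A and B are not disjoint (A ∩ B = {1, 10})


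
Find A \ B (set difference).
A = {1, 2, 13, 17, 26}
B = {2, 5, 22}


A \ B = elements in A but not in B
A = {1, 2, 13, 17, 26}
B = {2, 5, 22}
Remove from A any elements in B
A \ B = {1, 13, 17, 26}

A \ B = {1, 13, 17, 26}


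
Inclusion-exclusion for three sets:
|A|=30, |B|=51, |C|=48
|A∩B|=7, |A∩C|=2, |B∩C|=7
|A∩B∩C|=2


|A∪B∪C| = |A|+|B|+|C| - |A∩B|-|A∩C|-|B∩C| + |A∩B∩C|
= 30+51+48 - 7-2-7 + 2
= 129 - 16 + 2
= 115

|A ∪ B ∪ C| = 115


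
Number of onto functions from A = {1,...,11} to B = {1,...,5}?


n = |A| = 11, k = |B| = 5. Surjections via inclusion-exclusion:
S(n,k) = Σ(-1)^i × C(k,i) × (k-i)^n, i=0 to k
i=0: (-1)^0×C(5,0)×5^11 = 48828125
i=1: (-1)^1×C(5,1)×4^11 = -20971520
i=2: (-1)^2×C(5,2)×3^11 = 1771470
i=3: (-1)^3×C(5,3)×2^11 = -20480
i=4: (-1)^4×C(5,4)×1^11 = 5
i=5: (-1)^5×C(5,5)×0^11 = 0
Total = 29607600

Number of surjections = 29607600


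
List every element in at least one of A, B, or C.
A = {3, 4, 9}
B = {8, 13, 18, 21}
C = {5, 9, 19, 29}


A ∪ B = {3, 4, 8, 9, 13, 18, 21}
(A ∪ B) ∪ C = {3, 4, 5, 8, 9, 13, 18, 19, 21, 29}

A ∪ B ∪ C = {3, 4, 5, 8, 9, 13, 18, 19, 21, 29}


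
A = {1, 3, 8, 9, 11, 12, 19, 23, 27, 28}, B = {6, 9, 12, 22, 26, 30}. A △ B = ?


A △ B = (A \ B) ∪ (B \ A) = elements in exactly one of A or B
A \ B = {1, 3, 8, 11, 19, 23, 27, 28}
B \ A = {6, 22, 26, 30}
A △ B = {1, 3, 6, 8, 11, 19, 22, 23, 26, 27, 28, 30}

A △ B = {1, 3, 6, 8, 11, 19, 22, 23, 26, 27, 28, 30}


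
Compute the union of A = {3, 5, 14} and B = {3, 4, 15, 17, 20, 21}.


A ∪ B = all elements in A or B (or both)
A = {3, 5, 14}
B = {3, 4, 15, 17, 20, 21}
A ∪ B = {3, 4, 5, 14, 15, 17, 20, 21}

A ∪ B = {3, 4, 5, 14, 15, 17, 20, 21}


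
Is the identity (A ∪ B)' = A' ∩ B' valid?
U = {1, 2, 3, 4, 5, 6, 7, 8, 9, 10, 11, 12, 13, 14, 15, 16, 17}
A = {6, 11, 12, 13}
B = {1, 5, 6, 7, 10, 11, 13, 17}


LHS: A ∪ B = {1, 5, 6, 7, 10, 11, 12, 13, 17}
(A ∪ B)' = U \ (A ∪ B) = {2, 3, 4, 8, 9, 14, 15, 16}
A' = {1, 2, 3, 4, 5, 7, 8, 9, 10, 14, 15, 16, 17}, B' = {2, 3, 4, 8, 9, 12, 14, 15, 16}
Claimed RHS: A' ∩ B' = {2, 3, 4, 8, 9, 14, 15, 16}
Identity is VALID: LHS = RHS = {2, 3, 4, 8, 9, 14, 15, 16} ✓

Identity is valid. (A ∪ B)' = A' ∩ B' = {2, 3, 4, 8, 9, 14, 15, 16}


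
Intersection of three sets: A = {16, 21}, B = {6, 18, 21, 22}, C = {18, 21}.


A ∩ B = {21}
(A ∩ B) ∩ C = {21}

A ∩ B ∩ C = {21}


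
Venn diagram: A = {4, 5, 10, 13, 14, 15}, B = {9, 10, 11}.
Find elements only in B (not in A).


A = {4, 5, 10, 13, 14, 15}
B = {9, 10, 11}
Region: only in B (not in A)
Elements: {9, 11}

Elements only in B (not in A): {9, 11}


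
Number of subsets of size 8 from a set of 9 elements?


C(n,k) = n! / (k!(n-k)!)
C(9,8) = 9! / (8!1!)
= 9

C(9,8) = 9


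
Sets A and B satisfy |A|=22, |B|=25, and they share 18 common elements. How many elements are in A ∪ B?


|A ∪ B| = |A| + |B| - |A ∩ B|
= 22 + 25 - 18
= 29

|A ∪ B| = 29


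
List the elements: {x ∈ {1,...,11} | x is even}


Checking each candidate:
Condition: even numbers in {1,...,11}
Result = {2, 4, 6, 8, 10}

{2, 4, 6, 8, 10}


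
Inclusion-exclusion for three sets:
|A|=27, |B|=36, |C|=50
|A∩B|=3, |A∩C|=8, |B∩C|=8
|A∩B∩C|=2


|A∪B∪C| = |A|+|B|+|C| - |A∩B|-|A∩C|-|B∩C| + |A∩B∩C|
= 27+36+50 - 3-8-8 + 2
= 113 - 19 + 2
= 96

|A ∪ B ∪ C| = 96


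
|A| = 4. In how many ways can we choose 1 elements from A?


C(n,k) = n! / (k!(n-k)!)
C(4,1) = 4! / (1!3!)
= 4

C(4,1) = 4


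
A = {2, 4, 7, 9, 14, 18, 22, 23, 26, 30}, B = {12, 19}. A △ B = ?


A △ B = (A \ B) ∪ (B \ A) = elements in exactly one of A or B
A \ B = {2, 4, 7, 9, 14, 18, 22, 23, 26, 30}
B \ A = {12, 19}
A △ B = {2, 4, 7, 9, 12, 14, 18, 19, 22, 23, 26, 30}

A △ B = {2, 4, 7, 9, 12, 14, 18, 19, 22, 23, 26, 30}


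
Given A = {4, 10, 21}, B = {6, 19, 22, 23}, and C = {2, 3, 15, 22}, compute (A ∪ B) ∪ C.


A ∪ B = {4, 6, 10, 19, 21, 22, 23}
(A ∪ B) ∪ C = {2, 3, 4, 6, 10, 15, 19, 21, 22, 23}

A ∪ B ∪ C = {2, 3, 4, 6, 10, 15, 19, 21, 22, 23}


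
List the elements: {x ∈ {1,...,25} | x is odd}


Checking each candidate:
Condition: odd numbers in {1,...,25}
Result = {1, 3, 5, 7, 9, 11, 13, 15, 17, 19, 21, 23, 25}

{1, 3, 5, 7, 9, 11, 13, 15, 17, 19, 21, 23, 25}


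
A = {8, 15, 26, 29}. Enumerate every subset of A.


|A| = 4, so |P(A)| = 2^4 = 16
Enumerate subsets by cardinality (0 to 4):
∅, {8}, {15}, {26}, {29}, {8, 15}, {8, 26}, {8, 29}, {15, 26}, {15, 29}, {26, 29}, {8, 15, 26}, {8, 15, 29}, {8, 26, 29}, {15, 26, 29}, {8, 15, 26, 29}

P(A) has 16 subsets: ∅, {8}, {15}, {26}, {29}, {8, 15}, {8, 26}, {8, 29}, {15, 26}, {15, 29}, {26, 29}, {8, 15, 26}, {8, 15, 29}, {8, 26, 29}, {15, 26, 29}, {8, 15, 26, 29}


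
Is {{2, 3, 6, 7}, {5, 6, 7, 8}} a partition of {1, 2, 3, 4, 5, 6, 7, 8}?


A partition requires: (1) non-empty parts, (2) pairwise disjoint, (3) union = U
Parts: {2, 3, 6, 7}, {5, 6, 7, 8}
Union of parts: {2, 3, 5, 6, 7, 8}
U = {1, 2, 3, 4, 5, 6, 7, 8}
All non-empty? True
Pairwise disjoint? False
Covers U? False

No, not a valid partition


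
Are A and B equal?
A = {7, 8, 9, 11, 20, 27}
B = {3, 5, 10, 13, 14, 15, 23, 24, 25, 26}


Two sets are equal iff they have exactly the same elements.
A = {7, 8, 9, 11, 20, 27}
B = {3, 5, 10, 13, 14, 15, 23, 24, 25, 26}
Differences: {3, 5, 7, 8, 9, 10, 11, 13, 14, 15, 20, 23, 24, 25, 26, 27}
A ≠ B

No, A ≠ B


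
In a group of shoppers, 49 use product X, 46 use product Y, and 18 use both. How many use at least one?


|A ∪ B| = |A| + |B| - |A ∩ B|
= 49 + 46 - 18
= 77

|A ∪ B| = 77


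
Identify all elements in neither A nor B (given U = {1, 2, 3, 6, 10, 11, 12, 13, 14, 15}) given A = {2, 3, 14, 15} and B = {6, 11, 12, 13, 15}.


A = {2, 3, 14, 15}
B = {6, 11, 12, 13, 15}
Region: in neither A nor B (given U = {1, 2, 3, 6, 10, 11, 12, 13, 14, 15})
Elements: {1, 10}

Elements in neither A nor B (given U = {1, 2, 3, 6, 10, 11, 12, 13, 14, 15}): {1, 10}


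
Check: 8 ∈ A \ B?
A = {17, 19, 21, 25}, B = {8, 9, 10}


A = {17, 19, 21, 25}, B = {8, 9, 10}
A \ B = elements in A but not in B
A \ B = {17, 19, 21, 25}
Checking if 8 ∈ A \ B
8 is not in A \ B → False

8 ∉ A \ B


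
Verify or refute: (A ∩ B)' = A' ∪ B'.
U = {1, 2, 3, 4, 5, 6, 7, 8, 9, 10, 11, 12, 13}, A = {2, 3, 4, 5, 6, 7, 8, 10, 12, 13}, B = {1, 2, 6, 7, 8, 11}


LHS: A ∩ B = {2, 6, 7, 8}
(A ∩ B)' = U \ (A ∩ B) = {1, 3, 4, 5, 9, 10, 11, 12, 13}
A' = {1, 9, 11}, B' = {3, 4, 5, 9, 10, 12, 13}
Claimed RHS: A' ∪ B' = {1, 3, 4, 5, 9, 10, 11, 12, 13}
Identity is VALID: LHS = RHS = {1, 3, 4, 5, 9, 10, 11, 12, 13} ✓

Identity is valid. (A ∩ B)' = A' ∪ B' = {1, 3, 4, 5, 9, 10, 11, 12, 13}


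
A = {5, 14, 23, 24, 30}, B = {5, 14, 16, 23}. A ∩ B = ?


A ∩ B = elements in both A and B
A = {5, 14, 23, 24, 30}
B = {5, 14, 16, 23}
A ∩ B = {5, 14, 23}

A ∩ B = {5, 14, 23}
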